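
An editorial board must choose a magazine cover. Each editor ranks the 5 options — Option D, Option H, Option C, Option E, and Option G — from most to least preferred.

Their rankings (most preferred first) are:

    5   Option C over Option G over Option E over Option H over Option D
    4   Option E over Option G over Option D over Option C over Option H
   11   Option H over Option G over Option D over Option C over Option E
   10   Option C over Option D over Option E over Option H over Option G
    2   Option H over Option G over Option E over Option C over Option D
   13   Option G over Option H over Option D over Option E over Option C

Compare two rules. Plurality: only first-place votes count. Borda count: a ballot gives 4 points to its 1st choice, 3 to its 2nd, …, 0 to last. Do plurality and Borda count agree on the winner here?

Plurality first-place counts: Option D 0, Option H 13, Option C 15, Option E 4, Option G 13 → Option C.
Borda totals: Option D 86, Option H 106, Option C 77, Option E 63, Option G 118 → Option G.
The two rules disagree: plurality picks Option C, Borda picks Option G.

No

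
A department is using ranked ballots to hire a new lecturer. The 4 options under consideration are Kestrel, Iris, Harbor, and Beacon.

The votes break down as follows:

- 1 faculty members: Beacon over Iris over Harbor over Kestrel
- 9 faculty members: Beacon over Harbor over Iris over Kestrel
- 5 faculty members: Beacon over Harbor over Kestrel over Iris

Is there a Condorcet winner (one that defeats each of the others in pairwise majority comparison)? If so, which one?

Head-to-head results (15 voters total):
Kestrel vs Iris: Iris wins 10–5.
Kestrel vs Harbor: Harbor wins 15–0.
Kestrel vs Beacon: Beacon wins 15–0.
Iris vs Harbor: Harbor wins 14–1.
Iris vs Beacon: Beacon wins 15–0.
Harbor vs Beacon: Beacon wins 15–0.
Beacon beats each rival — Kestrel (15–0), Iris (15–0), Harbor (15–0) — so Beacon is the Condorcet winner.

Beacon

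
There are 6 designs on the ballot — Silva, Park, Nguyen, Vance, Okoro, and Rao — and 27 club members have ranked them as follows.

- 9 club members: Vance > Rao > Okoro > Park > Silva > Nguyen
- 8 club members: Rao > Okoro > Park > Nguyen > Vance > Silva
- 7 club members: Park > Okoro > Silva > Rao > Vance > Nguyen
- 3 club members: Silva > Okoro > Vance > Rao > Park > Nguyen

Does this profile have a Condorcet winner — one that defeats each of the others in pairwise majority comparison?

Yes

Head-to-head results (27 voters total):
Silva vs Park: Park wins 24–3.
Silva vs Nguyen: Silva wins 19–8.
Silva vs Vance: Vance wins 17–10.
Silva vs Okoro: Okoro wins 24–3.
Silva vs Rao: Rao wins 17–10.
Park vs Nguyen: Park wins 27–0.
Park vs Vance: Park wins 15–12.
Park vs Okoro: Okoro wins 20–7.
Park vs Rao: Rao wins 20–7.
Nguyen vs Vance: Vance wins 19–8.
Nguyen vs Okoro: Okoro wins 27–0.
Nguyen vs Rao: Rao wins 27–0.
Vance vs Okoro: Okoro wins 18–9.
Vance vs Rao: Rao wins 15–12.
Okoro vs Rao: Rao wins 17–10.
Rao beats each rival — Silva (17–10), Park (20–7), Nguyen (27–0), Vance (15–12), Okoro (17–10) — so Rao is the Condorcet winner.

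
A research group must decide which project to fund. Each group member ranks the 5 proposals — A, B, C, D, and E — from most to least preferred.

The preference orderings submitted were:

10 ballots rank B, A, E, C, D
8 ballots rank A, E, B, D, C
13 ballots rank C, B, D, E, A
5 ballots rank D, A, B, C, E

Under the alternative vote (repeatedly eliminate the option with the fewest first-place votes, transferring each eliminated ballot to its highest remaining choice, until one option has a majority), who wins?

Round 1: C 13, B 10, A 8, D 5, E 0. E has the fewest and is eliminated.
Round 2: C 13, B 10, A 8, D 5. D has the fewest and is eliminated.
Round 3: A 13, C 13, B 10. B has the fewest and is eliminated.
Round 4: A 23, C 13. A has a majority.

A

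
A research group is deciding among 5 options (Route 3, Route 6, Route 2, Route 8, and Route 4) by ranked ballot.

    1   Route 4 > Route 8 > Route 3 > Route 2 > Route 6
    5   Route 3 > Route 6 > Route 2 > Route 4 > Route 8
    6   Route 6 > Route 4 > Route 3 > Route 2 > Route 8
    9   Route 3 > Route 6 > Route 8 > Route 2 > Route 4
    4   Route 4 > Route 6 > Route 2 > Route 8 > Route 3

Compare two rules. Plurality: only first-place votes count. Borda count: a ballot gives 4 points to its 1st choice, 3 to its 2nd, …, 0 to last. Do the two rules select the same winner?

No

Plurality first-place counts: Route 3 14, Route 6 6, Route 2 0, Route 8 0, Route 4 5 → Route 3.
Borda totals: Route 3 70, Route 6 78, Route 2 34, Route 8 25, Route 4 43 → Route 6.
The two rules disagree: plurality picks Route 3, Borda picks Route 6.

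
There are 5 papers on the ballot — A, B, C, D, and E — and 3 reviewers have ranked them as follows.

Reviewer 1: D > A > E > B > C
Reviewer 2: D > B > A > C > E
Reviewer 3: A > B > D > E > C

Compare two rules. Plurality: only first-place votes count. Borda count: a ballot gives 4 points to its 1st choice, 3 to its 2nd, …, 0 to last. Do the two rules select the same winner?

Plurality first-place counts: A 1, B 0, C 0, D 2, E 0 → D.
Borda totals: A 9, B 7, C 1, D 10, E 3 → D.
The two rules agree on D.

Yes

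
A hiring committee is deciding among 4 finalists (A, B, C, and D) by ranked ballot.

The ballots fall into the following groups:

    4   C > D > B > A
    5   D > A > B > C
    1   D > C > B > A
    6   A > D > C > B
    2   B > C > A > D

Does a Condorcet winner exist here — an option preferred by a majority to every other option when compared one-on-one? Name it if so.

D

Head-to-head results (18 voters total):
A vs B: A wins 11–7.
A vs C: A wins 11–7.
A vs D: D wins 10–8.
B vs C: C wins 11–7.
B vs D: D wins 16–2.
C vs D: D wins 12–6.
D beats each rival — A (10–8), B (16–2), C (12–6) — so D is the Condorcet winner.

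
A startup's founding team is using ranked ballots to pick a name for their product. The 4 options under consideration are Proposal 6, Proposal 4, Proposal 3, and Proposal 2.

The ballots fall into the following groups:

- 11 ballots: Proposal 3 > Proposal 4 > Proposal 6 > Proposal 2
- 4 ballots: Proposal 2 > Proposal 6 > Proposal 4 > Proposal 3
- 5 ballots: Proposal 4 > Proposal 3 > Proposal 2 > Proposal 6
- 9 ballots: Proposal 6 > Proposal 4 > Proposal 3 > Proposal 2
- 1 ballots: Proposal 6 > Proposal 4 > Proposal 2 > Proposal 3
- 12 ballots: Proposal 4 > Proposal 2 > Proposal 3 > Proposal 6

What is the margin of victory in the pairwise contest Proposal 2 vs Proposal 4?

Ballots ranking Proposal 2 above Proposal 4: 4.
Ballots ranking Proposal 4 above Proposal 2: 11+5+9+1+12 = 38.
Proposal 4 wins 38–4, a margin of 34.

34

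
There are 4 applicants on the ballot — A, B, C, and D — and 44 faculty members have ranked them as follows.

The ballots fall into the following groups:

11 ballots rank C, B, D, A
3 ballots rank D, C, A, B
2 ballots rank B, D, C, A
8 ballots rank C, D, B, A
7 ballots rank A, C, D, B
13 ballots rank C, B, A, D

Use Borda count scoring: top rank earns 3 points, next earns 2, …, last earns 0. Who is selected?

Borda scores:
  A: 11·0 + 3·1 + 2·0 + 8·0 + 7·3 + 13·1 = 37
  B: 11·2 + 3·0 + 2·3 + 8·1 + 7·0 + 13·2 = 62
  C: 11·3 + 3·2 + 2·1 + 8·3 + 7·2 + 13·3 = 118
  D: 11·1 + 3·3 + 2·2 + 8·2 + 7·1 + 13·0 = 47
C has the highest total.

C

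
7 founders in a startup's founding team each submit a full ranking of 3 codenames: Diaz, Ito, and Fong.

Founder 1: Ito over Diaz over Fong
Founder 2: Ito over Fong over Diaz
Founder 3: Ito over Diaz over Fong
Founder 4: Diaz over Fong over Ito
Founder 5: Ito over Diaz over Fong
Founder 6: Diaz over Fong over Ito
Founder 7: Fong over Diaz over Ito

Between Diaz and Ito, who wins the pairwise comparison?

Ito

Ballots ranking Diaz above Ito: 3.
Ballots ranking Ito above Diaz: 4.
Ito wins the head-to-head, 4–3.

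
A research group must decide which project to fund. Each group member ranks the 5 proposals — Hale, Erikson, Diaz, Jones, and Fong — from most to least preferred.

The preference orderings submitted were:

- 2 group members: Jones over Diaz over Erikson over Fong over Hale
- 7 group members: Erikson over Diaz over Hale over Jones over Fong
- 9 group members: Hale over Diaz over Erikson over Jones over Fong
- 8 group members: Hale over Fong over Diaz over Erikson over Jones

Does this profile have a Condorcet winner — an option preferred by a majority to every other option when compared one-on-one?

Yes

Head-to-head results (26 voters total):
Hale vs Erikson: Hale wins 17–9.
Hale vs Diaz: Hale wins 17–9.
Hale vs Jones: Hale wins 24–2.
Hale vs Fong: Hale wins 24–2.
Erikson vs Diaz: Diaz wins 19–7.
Erikson vs Jones: Erikson wins 24–2.
Erikson vs Fong: Erikson wins 18–8.
Diaz vs Jones: Diaz wins 24–2.
Diaz vs Fong: Diaz wins 18–8.
Jones vs Fong: Jones wins 18–8.
Hale beats each rival — Erikson (17–9), Diaz (17–9), Jones (24–2), Fong (24–2) — so Hale is the Condorcet winner.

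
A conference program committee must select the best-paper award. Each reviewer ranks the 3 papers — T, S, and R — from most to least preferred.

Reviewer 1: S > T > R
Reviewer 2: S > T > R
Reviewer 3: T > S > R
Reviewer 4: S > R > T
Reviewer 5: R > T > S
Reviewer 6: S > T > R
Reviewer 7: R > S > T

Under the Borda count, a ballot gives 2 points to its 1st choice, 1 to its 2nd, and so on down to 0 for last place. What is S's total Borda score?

Borda scores:
  T: 1 + 1 + 2 + 0 + 1 + 1 + 0 = 6
  S: 2 + 2 + 1 + 2 + 0 + 2 + 1 = 10
  R: 0 + 0 + 0 + 1 + 2 + 0 + 2 = 5

10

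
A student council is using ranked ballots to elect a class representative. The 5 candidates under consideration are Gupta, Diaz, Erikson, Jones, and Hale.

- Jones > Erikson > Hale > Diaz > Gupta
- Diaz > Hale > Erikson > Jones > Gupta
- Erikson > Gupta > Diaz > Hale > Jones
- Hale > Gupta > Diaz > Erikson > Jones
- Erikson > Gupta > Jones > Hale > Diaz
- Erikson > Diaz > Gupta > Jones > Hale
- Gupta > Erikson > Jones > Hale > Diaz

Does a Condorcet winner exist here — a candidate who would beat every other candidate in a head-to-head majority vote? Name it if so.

Head-to-head results (7 voters total):
Gupta vs Diaz: Gupta wins 4–3.
Gupta vs Erikson: Erikson wins 5–2.
Gupta vs Jones: Gupta wins 5–2.
Gupta vs Hale: Gupta wins 4–3.
Diaz vs Erikson: Erikson wins 5–2.
Diaz vs Jones: Diaz wins 4–3.
Diaz vs Hale: Hale wins 4–3.
Erikson vs Jones: Erikson wins 6–1.
Erikson vs Hale: Erikson wins 5–2.
Jones vs Hale: Jones wins 4–3.
Erikson beats each rival — Gupta (5–2), Diaz (5–2), Jones (6–1), Hale (5–2) — so Erikson is the Condorcet winner.

Erikson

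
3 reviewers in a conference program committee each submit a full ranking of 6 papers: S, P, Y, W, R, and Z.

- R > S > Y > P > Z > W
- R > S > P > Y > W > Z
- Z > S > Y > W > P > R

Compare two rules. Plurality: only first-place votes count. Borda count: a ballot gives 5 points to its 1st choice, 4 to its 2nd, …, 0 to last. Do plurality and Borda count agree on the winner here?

No

Plurality first-place counts: S 0, P 0, Y 0, W 0, R 2, Z 1 → R.
Borda totals: S 12, P 6, Y 8, W 3, R 10, Z 6 → S.
The two rules disagree: plurality picks R, Borda picks S.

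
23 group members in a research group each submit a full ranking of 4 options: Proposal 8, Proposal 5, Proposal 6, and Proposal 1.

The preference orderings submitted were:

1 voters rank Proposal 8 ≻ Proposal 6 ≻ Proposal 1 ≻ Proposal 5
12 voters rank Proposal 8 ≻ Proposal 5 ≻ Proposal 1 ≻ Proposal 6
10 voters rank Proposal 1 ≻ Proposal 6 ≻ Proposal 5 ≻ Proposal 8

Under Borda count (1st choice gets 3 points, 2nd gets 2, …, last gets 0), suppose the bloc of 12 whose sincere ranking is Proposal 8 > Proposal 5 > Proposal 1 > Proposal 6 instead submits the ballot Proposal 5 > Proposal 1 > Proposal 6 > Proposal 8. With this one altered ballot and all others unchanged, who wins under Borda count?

Proposal 1

Borda totals with the altered ballot: Proposal 8 3, Proposal 5 46, Proposal 6 34, Proposal 1 55.
The winner is unchanged: still Proposal 1.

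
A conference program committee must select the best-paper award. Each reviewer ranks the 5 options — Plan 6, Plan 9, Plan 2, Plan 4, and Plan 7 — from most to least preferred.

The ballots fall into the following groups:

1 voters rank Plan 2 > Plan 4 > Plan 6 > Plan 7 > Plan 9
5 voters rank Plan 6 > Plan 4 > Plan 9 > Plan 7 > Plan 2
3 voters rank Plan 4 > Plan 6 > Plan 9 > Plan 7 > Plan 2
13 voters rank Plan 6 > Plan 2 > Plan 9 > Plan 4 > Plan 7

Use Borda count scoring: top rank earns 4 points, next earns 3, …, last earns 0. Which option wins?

Plan 6

Borda scores:
  Plan 6: 2 + 5·4 + 3·3 + 13·4 = 83
  Plan 9: 0 + 5·2 + 3·2 + 13·2 = 42
  Plan 2: 4 + 5·0 + 3·0 + 13·3 = 43
  Plan 4: 3 + 5·3 + 3·4 + 13·1 = 43
  Plan 7: 1 + 5·1 + 3·1 + 13·0 = 9
Plan 6 has the highest total.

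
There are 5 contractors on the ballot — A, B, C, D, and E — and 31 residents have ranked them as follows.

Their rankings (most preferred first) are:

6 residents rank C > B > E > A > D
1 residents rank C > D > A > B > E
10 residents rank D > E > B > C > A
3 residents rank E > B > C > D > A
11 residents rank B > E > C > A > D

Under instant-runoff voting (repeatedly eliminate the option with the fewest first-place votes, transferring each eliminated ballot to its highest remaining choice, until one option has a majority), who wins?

B

Round 1: B 11, D 10, C 7, E 3, A 0. A has the fewest and is eliminated.
Round 2: B 11, D 10, C 7, E 3. E has the fewest and is eliminated.
Round 3: B 14, D 10, C 7. C has the fewest and is eliminated.
Round 4: B 20, D 11. B has a majority.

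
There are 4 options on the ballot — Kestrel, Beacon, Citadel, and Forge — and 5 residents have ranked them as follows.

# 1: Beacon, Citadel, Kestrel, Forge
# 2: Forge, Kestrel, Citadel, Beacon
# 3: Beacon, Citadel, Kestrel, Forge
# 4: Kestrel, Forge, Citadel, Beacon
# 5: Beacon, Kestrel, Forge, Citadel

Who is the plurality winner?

First-place vote totals:
  Kestrel: 1
  Beacon: 3
  Citadel: 0
  Forge: 1
Beacon has the most first-place votes.

Beacon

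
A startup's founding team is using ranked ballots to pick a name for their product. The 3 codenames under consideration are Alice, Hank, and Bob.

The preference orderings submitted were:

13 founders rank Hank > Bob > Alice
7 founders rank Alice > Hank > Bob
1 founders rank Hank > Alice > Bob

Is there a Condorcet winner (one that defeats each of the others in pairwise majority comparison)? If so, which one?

Hank

Head-to-head results (21 voters total):
Alice vs Hank: Hank wins 14–7.
Alice vs Bob: Bob wins 13–8.
Hank vs Bob: Hank wins 21–0.
Hank beats each rival — Alice (14–7), Bob (21–0) — so Hank is the Condorcet winner.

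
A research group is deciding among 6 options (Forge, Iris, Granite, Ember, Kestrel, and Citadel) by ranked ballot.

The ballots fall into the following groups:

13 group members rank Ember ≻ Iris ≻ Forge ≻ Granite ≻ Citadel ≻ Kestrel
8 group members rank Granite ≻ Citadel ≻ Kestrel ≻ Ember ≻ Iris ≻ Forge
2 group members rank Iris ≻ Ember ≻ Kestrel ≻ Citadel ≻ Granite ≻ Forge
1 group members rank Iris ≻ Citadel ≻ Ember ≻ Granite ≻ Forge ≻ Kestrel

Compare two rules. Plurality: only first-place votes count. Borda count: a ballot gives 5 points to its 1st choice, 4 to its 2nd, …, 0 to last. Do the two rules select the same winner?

Plurality first-place counts: Forge 0, Iris 3, Granite 8, Ember 13, Kestrel 0, Citadel 0 → Ember.
Borda totals: Forge 40, Iris 75, Granite 70, Ember 92, Kestrel 30, Citadel 53 → Ember.
The two rules agree on Ember.

Yes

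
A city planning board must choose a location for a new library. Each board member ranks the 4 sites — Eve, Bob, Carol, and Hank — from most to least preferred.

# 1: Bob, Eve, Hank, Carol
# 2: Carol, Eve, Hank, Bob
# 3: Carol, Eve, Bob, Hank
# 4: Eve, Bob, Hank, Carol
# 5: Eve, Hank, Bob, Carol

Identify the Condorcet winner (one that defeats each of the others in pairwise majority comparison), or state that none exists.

Head-to-head results (5 voters total):
Eve vs Bob: Eve wins 4–1.
Eve vs Carol: Eve wins 3–2.
Eve vs Hank: Eve wins 5–0.
Bob vs Carol: Bob wins 3–2.
Bob vs Hank: Bob wins 3–2.
Carol vs Hank: Hank wins 3–2.
Eve beats each rival — Bob (4–1), Carol (3–2), Hank (5–0) — so Eve is the Condorcet winner.

Eve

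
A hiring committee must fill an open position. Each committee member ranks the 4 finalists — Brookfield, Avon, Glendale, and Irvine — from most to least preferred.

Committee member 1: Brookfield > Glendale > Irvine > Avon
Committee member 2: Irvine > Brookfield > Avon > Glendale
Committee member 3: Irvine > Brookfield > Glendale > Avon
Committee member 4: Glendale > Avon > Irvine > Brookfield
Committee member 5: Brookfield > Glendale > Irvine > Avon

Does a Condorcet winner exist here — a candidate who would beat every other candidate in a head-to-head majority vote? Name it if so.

There is no Condorcet winner

Head-to-head results (5 voters total):
Brookfield vs Avon: Brookfield wins 4–1.
Brookfield vs Glendale: Brookfield wins 4–1.
Brookfield vs Irvine: Irvine wins 3–2.
Avon vs Glendale: Glendale wins 4–1.
Avon vs Irvine: Irvine wins 4–1.
Glendale vs Irvine: Glendale wins 3–2.
No candidate beats all others: Brookfield beats Glendale beats Irvine beats Brookfield, a majority cycle.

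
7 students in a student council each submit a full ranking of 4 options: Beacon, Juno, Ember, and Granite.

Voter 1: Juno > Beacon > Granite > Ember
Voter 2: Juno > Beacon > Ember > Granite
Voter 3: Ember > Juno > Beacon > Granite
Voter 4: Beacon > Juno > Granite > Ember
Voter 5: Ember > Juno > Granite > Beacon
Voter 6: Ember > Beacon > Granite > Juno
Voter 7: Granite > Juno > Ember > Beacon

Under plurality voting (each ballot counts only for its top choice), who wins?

First-place vote totals:
  Beacon: 1
  Juno: 2
  Ember: 3
  Granite: 1
Ember has the most first-place votes.

Ember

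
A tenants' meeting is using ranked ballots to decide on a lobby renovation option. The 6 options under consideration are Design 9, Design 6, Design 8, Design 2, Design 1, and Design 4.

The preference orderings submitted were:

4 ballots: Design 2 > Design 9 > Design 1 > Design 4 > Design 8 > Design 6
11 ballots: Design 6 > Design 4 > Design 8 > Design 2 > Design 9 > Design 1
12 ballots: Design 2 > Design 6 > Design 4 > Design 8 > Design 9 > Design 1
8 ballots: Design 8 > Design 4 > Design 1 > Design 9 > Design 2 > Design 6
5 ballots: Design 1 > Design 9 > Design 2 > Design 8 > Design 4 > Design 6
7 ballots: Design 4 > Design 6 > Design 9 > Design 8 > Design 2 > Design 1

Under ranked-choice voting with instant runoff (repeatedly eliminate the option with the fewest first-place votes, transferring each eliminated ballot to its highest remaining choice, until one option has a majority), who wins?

Round 1: Design 2 16, Design 6 11, Design 8 8, Design 4 7, Design 1 5, Design 9 0. Design 9 has the fewest and is eliminated.
Round 2: Design 2 16, Design 6 11, Design 8 8, Design 4 7, Design 1 5. Design 1 has the fewest and is eliminated.
Round 3: Design 2 21, Design 6 11, Design 8 8, Design 4 7. Design 4 has the fewest and is eliminated.
Round 4: Design 2 21, Design 6 18, Design 8 8. Design 8 has the fewest and is eliminated.
Round 5: Design 2 29, Design 6 18. Design 2 has a majority.

Design 2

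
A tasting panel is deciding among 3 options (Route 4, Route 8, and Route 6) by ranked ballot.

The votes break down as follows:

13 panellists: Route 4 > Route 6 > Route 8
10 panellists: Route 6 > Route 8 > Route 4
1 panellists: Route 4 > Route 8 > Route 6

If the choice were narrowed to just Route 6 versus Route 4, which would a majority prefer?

Route 4

Ballots ranking Route 6 above Route 4: 10.
Ballots ranking Route 4 above Route 6: 13+1 = 14.
Route 4 wins the head-to-head, 14–10.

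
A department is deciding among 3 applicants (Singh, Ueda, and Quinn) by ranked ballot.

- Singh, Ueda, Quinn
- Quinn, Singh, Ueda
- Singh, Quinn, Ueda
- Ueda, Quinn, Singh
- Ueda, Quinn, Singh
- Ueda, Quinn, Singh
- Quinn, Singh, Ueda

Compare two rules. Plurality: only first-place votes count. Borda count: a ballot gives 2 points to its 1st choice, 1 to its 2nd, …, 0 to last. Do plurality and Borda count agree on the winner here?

Plurality first-place counts: Singh 2, Ueda 3, Quinn 2 → Ueda.
Borda totals: Singh 6, Ueda 7, Quinn 8 → Quinn.
The two rules disagree: plurality picks Ueda, Borda picks Quinn.

No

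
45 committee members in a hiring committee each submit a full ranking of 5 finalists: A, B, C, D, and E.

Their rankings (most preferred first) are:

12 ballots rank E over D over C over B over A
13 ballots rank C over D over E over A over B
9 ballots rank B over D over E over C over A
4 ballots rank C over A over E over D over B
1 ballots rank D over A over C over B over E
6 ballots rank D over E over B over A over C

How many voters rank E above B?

Ballots ranking E above B: 12+13+4+6 = 35.
Ballots ranking B above E: 9+1 = 10.
So 35 of 45 voters prefer E to B.

35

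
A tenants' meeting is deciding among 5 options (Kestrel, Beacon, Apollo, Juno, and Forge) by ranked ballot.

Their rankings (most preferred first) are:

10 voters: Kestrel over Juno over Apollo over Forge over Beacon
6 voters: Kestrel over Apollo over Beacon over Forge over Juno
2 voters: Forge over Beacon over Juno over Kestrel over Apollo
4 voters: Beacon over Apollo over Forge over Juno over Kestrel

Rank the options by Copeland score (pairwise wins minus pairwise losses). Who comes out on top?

Pairwise results:
  Kestrel vs Beacon: Kestrel wins 16–6.
  Kestrel vs Apollo: Kestrel wins 18–4.
  Kestrel vs Juno: Kestrel wins 16–6.
  Kestrel vs Forge: Kestrel wins 16–6.
  Beacon vs Apollo: Apollo wins 16–6.
  Beacon vs Juno: Beacon wins 12–10.
  Beacon vs Forge: Forge wins 12–10.
  Apollo vs Juno: Juno wins 12–10.
  Apollo vs Forge: Apollo wins 20–2.
  Juno vs Forge: Forge wins 12–10.
Copeland scores (wins − losses):
  Kestrel: 4 − 0 = 4
  Beacon: 1 − 3 = -2
  Apollo: 2 − 2 = 0
  Juno: 1 − 3 = -2
  Forge: 2 − 2 = 0
Kestrel has the best Copeland score.

Kestrel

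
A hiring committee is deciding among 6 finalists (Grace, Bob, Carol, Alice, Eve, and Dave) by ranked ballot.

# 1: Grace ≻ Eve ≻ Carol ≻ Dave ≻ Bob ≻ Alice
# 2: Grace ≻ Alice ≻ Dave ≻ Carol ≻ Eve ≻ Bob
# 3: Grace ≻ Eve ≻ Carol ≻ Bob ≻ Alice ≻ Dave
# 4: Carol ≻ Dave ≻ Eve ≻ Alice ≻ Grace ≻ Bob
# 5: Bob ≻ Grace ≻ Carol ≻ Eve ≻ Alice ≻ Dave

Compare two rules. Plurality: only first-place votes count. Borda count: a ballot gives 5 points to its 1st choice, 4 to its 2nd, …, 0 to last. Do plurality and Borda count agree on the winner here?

Yes

Plurality first-place counts: Grace 3, Bob 1, Carol 1, Alice 0, Eve 0, Dave 0 → Grace.
Borda totals: Grace 20, Bob 8, Carol 16, Alice 8, Eve 14, Dave 9 → Grace.
The two rules agree on Grace.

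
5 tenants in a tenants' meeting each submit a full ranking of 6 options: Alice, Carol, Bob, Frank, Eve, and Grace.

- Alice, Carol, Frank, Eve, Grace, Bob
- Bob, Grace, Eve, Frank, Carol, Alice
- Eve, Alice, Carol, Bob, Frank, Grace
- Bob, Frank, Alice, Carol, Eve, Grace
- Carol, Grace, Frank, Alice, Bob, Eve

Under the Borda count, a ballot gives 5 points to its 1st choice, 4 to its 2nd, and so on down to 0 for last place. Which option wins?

Carol

Borda scores:
  Alice: 5 + 0 + 4 + 3 + 2 = 14
  Carol: 4 + 1 + 3 + 2 + 5 = 15
  Bob: 0 + 5 + 2 + 5 + 1 = 13
  Frank: 3 + 2 + 1 + 4 + 3 = 13
  Eve: 2 + 3 + 5 + 1 + 0 = 11
  Grace: 1 + 4 + 0 + 0 + 4 = 9
Carol has the highest total.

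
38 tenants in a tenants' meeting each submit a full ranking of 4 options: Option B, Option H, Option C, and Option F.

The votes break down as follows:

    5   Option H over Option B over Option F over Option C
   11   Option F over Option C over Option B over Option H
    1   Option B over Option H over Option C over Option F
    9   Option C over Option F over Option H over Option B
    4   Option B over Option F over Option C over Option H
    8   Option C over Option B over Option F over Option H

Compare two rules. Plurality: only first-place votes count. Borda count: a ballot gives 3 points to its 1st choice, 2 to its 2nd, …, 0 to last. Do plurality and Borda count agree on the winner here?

Plurality first-place counts: Option B 5, Option H 5, Option C 17, Option F 11 → Option C.
Borda totals: Option B 52, Option H 26, Option C 78, Option F 72 → Option C.
The two rules agree on Option C.

Yes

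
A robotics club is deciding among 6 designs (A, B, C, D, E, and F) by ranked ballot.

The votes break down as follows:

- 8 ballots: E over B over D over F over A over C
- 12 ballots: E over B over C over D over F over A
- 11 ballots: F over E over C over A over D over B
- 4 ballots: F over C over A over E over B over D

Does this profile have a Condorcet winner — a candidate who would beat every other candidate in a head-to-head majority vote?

Head-to-head results (35 voters total):
A vs B: B wins 20–15.
A vs C: C wins 27–8.
A vs D: D wins 20–15.
A vs E: E wins 31–4.
A vs F: F wins 35–0.
B vs C: B wins 20–15.
B vs D: B wins 24–11.
B vs E: E wins 35–0.
B vs F: B wins 20–15.
C vs D: C wins 27–8.
C vs E: E wins 31–4.
C vs F: F wins 23–12.
D vs E: E wins 35–0.
D vs F: D wins 20–15.
E vs F: E wins 20–15.
E beats each rival — A (31–4), B (35–0), C (31–4), D (35–0), F (20–15) — so E is the Condorcet winner.

Yes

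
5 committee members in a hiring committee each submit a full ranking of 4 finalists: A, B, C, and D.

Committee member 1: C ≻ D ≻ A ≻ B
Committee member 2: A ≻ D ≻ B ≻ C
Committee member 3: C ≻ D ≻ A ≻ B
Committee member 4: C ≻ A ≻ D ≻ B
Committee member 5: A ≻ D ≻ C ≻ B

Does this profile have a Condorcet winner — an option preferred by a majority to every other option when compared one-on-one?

Head-to-head results (5 voters total):
A vs B: A wins 5–0.
A vs C: C wins 3–2.
A vs D: A wins 3–2.
B vs C: C wins 4–1.
B vs D: D wins 5–0.
C vs D: C wins 3–2.
C beats each rival — A (3–2), B (4–1), D (3–2) — so C is the Condorcet winner.

Yes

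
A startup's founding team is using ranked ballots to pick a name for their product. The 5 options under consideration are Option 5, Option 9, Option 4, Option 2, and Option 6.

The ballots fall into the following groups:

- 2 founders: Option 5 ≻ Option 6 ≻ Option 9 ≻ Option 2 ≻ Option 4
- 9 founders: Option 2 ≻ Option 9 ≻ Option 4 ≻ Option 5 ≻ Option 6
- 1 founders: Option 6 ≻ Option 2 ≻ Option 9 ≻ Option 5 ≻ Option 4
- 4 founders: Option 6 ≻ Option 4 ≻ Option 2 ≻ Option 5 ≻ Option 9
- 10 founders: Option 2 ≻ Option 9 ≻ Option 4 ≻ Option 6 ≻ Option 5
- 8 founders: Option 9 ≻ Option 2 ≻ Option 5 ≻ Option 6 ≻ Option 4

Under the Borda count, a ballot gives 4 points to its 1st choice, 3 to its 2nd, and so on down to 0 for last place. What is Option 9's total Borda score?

95

Borda scores:
  Option 5: 2·4 + 9·1 + 1 + 4·1 + 10·0 + 8·2 = 38
  Option 9: 2·2 + 9·3 + 2 + 4·0 + 10·3 + 8·4 = 95
  Option 4: 2·0 + 9·2 + 0 + 4·3 + 10·2 + 8·0 = 50
  Option 2: 2·1 + 9·4 + 3 + 4·2 + 10·4 + 8·3 = 113
  Option 6: 2·3 + 9·0 + 4 + 4·4 + 10·1 + 8·1 = 44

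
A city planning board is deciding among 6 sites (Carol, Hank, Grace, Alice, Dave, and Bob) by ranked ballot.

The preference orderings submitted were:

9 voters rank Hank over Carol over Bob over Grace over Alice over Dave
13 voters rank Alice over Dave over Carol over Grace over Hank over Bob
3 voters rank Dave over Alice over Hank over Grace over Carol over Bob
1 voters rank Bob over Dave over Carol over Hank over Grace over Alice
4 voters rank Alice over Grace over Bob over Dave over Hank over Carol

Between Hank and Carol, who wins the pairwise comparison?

Ballots ranking Hank above Carol: 9+3+4 = 16.
Ballots ranking Carol above Hank: 13+1 = 14.
Hank wins the head-to-head, 16–14.

Hank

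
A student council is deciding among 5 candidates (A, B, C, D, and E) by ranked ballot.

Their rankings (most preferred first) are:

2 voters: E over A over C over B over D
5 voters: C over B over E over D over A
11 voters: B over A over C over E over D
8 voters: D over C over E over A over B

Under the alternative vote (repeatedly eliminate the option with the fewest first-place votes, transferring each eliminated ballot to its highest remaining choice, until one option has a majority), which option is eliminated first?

A

Round 1: B 11, D 8, C 5, E 2, A 0. A has the fewest and is eliminated.
Round 2: B 11, D 8, C 5, E 2. E has the fewest and is eliminated.
Round 3: B 11, D 8, C 7. C has the fewest and is eliminated.
Round 4: B 18, D 8. B has a majority.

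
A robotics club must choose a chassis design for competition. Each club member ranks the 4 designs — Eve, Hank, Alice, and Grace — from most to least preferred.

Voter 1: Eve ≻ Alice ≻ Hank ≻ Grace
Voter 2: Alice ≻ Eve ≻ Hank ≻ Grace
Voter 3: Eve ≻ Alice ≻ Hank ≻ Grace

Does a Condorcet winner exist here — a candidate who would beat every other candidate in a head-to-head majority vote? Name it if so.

Head-to-head results (3 voters total):
Eve vs Hank: Eve wins 3–0.
Eve vs Alice: Eve wins 2–1.
Eve vs Grace: Eve wins 3–0.
Hank vs Alice: Alice wins 3–0.
Hank vs Grace: Hank wins 3–0.
Alice vs Grace: Alice wins 3–0.
Eve beats each rival — Hank (3–0), Alice (2–1), Grace (3–0) — so Eve is the Condorcet winner.

Eve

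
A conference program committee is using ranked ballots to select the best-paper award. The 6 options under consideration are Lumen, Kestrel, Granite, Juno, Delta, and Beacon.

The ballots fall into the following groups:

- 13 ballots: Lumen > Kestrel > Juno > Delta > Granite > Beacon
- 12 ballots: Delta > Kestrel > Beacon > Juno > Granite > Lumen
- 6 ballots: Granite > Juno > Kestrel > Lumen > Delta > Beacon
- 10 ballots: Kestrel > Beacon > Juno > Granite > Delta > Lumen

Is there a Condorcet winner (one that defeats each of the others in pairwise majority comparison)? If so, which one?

Head-to-head results (41 voters total):
Lumen vs Kestrel: Kestrel wins 28–13.
Lumen vs Granite: Granite wins 28–13.
Lumen vs Juno: Juno wins 28–13.
Lumen vs Delta: Delta wins 22–19.
Lumen vs Beacon: Beacon wins 22–19.
Kestrel vs Granite: Kestrel wins 35–6.
Kestrel vs Juno: Kestrel wins 35–6.
Kestrel vs Delta: Kestrel wins 29–12.
Kestrel vs Beacon: Kestrel wins 41–0.
Granite vs Juno: Juno wins 35–6.
Granite vs Delta: Delta wins 25–16.
Granite vs Beacon: Beacon wins 22–19.
Juno vs Delta: Juno wins 29–12.
Juno vs Beacon: Beacon wins 22–19.
Delta vs Beacon: Delta wins 31–10.
Kestrel beats each rival — Lumen (28–13), Granite (35–6), Juno (35–6), Delta (29–12), Beacon (41–0) — so Kestrel is the Condorcet winner.

Kestrel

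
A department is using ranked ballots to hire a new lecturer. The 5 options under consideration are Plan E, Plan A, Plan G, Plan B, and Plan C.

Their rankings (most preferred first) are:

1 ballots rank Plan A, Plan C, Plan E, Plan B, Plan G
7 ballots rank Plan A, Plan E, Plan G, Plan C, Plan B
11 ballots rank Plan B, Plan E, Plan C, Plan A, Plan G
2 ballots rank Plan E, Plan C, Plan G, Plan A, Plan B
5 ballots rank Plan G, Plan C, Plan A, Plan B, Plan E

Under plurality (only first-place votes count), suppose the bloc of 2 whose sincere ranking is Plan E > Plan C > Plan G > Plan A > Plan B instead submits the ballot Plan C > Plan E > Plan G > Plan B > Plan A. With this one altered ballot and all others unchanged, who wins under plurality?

First-place totals with the altered ballot: Plan E 0, Plan A 8, Plan G 5, Plan B 11, Plan C 2.
The winner is unchanged: still Plan B.

Plan B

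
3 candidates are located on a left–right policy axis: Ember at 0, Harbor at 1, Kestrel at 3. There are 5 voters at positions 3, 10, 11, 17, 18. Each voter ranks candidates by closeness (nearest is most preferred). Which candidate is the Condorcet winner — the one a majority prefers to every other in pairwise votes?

With single-peaked preferences on a line, the Condorcet winner is the candidate closest to the median voter.
The median voter (position 11) is closest to Kestrel at 3.
Check: Kestrel vs Ember — voters closer to Kestrel: 5 of 5.

Kestrel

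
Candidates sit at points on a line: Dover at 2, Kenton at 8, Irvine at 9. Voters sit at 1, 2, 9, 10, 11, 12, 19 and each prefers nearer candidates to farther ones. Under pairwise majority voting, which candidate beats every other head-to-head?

Irvine

With single-peaked preferences on a line, the Condorcet winner is the candidate closest to the median voter.
The median voter (position 10) is closest to Irvine at 9.
Check: Irvine vs Dover — voters closer to Irvine: 5 of 7.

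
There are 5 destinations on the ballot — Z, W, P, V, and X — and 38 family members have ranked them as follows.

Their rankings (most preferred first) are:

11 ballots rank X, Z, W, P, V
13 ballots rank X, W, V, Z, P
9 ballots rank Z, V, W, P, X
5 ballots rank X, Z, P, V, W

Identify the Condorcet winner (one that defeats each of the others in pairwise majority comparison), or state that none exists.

X

Head-to-head results (38 voters total):
Z vs W: Z wins 25–13.
Z vs P: Z wins 38–0.
Z vs V: Z wins 25–13.
Z vs X: X wins 29–9.
W vs P: W wins 33–5.
W vs V: W wins 24–14.
W vs X: X wins 29–9.
P vs V: V wins 22–16.
P vs X: X wins 29–9.
V vs X: X wins 29–9.
X beats each rival — Z (29–9), W (29–9), P (29–9), V (29–9) — so X is the Condorcet winner.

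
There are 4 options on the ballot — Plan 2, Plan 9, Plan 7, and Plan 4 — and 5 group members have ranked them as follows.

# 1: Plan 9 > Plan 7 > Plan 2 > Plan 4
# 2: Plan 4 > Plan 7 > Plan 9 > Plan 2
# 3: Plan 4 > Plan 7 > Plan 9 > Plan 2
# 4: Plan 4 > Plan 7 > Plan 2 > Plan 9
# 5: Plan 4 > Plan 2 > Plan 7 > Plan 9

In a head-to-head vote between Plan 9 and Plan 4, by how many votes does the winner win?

Ballots ranking Plan 9 above Plan 4: 1.
Ballots ranking Plan 4 above Plan 9: 4.
Plan 4 wins 4–1, a margin of 3.

3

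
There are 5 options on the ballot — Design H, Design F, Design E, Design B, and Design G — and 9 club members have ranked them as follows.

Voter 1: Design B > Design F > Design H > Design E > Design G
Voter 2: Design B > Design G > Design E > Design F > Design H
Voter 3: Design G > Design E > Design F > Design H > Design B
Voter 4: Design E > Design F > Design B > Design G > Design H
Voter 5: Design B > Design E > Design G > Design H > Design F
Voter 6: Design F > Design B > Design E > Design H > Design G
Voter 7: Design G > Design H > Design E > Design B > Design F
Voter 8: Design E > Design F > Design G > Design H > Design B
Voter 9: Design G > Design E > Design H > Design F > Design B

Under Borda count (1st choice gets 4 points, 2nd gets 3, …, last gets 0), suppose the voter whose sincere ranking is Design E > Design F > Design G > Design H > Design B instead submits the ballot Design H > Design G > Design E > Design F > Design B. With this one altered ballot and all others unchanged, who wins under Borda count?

Borda totals with the altered ballot: Design H 14, Design F 15, Design E 22, Design B 18, Design G 21.
The winner is unchanged: still Design E.

Design E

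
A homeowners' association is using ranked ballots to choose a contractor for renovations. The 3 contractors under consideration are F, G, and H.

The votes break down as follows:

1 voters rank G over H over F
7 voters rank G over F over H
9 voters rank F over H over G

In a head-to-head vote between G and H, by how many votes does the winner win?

Ballots ranking G above H: 1+7 = 8.
Ballots ranking H above G: 9.
H wins 9–8, a margin of 1.

1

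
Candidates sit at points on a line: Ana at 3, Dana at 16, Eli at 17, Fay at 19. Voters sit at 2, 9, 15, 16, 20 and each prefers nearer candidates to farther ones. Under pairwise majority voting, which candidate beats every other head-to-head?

With single-peaked preferences on a line, the Condorcet winner is the candidate closest to the median voter.
The median voter (position 15) is closest to Dana at 16.
Check: Dana vs Ana — voters closer to Dana: 3 of 5.

Dana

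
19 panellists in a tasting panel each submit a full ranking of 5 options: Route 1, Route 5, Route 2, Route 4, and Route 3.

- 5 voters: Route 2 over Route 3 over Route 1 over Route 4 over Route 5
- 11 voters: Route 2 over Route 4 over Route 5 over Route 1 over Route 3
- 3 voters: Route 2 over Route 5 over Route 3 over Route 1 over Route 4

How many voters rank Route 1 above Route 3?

Ballots ranking Route 1 above Route 3: 11.
Ballots ranking Route 3 above Route 1: 5+3 = 8.
So 11 of 19 voters prefer Route 1 to Route 3.

11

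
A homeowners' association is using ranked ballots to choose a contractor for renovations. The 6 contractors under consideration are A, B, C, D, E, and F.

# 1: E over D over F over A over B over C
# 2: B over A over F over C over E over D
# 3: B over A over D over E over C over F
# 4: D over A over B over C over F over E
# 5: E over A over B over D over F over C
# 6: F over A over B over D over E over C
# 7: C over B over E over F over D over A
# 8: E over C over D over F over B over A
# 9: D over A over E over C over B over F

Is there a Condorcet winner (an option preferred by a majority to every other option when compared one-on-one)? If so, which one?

Head-to-head results (9 voters total):
A vs B: A wins 5–4.
A vs C: A wins 7–2.
A vs D: D wins 5–4.
A vs E: A wins 5–4.
A vs F: A wins 5–4.
B vs C: B wins 6–3.
B vs D: B wins 5–4.
B vs E: B wins 5–4.
B vs F: B wins 6–3.
C vs D: D wins 6–3.
C vs E: E wins 6–3.
C vs F: C wins 5–4.
D vs E: E wins 5–4.
D vs F: D wins 6–3.
E vs F: E wins 6–3.
No candidate beats all others: A beats B beats D beats A, a majority cycle.

No Condorcet winner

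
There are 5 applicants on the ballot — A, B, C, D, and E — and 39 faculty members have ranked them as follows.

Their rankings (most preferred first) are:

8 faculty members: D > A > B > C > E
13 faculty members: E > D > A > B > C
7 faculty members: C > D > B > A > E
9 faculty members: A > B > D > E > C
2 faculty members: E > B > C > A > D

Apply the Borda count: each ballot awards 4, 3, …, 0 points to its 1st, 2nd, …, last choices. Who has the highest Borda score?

D

Borda scores:
  A: 8·3 + 13·2 + 7·1 + 9·4 + 2·1 = 95
  B: 8·2 + 13·1 + 7·2 + 9·3 + 2·3 = 76
  C: 8·1 + 13·0 + 7·4 + 9·0 + 2·2 = 40
  D: 8·4 + 13·3 + 7·3 + 9·2 + 2·0 = 110
  E: 8·0 + 13·4 + 7·0 + 9·1 + 2·4 = 69
D has the highest total.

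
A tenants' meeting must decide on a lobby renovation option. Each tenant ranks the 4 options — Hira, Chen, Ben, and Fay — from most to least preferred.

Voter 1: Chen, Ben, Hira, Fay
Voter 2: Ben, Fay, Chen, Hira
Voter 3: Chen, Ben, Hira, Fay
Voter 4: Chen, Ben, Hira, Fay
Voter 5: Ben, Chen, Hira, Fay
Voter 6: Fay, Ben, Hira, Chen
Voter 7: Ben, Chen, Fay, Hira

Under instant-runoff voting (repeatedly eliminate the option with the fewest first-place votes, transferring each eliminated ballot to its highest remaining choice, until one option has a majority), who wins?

Round 1: Chen 3, Ben 3, Fay 1, Hira 0. Hira has the fewest and is eliminated.
Round 2: Chen 3, Ben 3, Fay 1. Fay has the fewest and is eliminated.
Round 3: Ben 4, Chen 3. Ben has a majority.

Ben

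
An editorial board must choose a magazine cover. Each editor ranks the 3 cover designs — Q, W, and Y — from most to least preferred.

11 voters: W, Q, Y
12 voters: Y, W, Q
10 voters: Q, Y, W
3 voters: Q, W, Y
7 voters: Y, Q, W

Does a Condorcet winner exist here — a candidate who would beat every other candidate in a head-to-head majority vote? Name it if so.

Head-to-head results (43 voters total):
Q vs W: W wins 23–20.
Q vs Y: Q wins 24–19.
W vs Y: Y wins 29–14.
No candidate beats all others: Q beats Y beats W beats Q, a majority cycle.

None — there is no Condorcet winner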